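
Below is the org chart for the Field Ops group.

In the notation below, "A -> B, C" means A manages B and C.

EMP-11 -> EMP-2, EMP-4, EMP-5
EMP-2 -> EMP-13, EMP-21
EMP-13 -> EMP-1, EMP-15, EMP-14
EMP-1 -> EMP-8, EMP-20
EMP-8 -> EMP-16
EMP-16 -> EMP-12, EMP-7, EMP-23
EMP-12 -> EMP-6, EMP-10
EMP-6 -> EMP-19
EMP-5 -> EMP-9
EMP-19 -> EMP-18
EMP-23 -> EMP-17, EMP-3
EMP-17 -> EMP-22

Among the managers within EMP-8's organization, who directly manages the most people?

EMP-16

Direct-report counts within EMP-8's organization: EMP-8 has 1; EMP-16 has 3; EMP-23 has 2; EMP-17 has 1; EMP-12 has 2; EMP-6 has 1; EMP-19 has 1. The largest is 3, held by EMP-16.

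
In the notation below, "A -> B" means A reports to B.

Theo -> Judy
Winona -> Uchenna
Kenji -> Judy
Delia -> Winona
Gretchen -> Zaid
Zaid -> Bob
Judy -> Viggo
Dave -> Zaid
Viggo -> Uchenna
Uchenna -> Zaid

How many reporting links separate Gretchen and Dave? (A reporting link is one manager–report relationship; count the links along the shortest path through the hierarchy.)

Gretchen is 1 level below Zaid, and Dave is 1 level below Zaid (their lowest common manager). The shortest path runs up from Gretchen to Zaid and back down to Dave: 1 + 1 = 2 links.

2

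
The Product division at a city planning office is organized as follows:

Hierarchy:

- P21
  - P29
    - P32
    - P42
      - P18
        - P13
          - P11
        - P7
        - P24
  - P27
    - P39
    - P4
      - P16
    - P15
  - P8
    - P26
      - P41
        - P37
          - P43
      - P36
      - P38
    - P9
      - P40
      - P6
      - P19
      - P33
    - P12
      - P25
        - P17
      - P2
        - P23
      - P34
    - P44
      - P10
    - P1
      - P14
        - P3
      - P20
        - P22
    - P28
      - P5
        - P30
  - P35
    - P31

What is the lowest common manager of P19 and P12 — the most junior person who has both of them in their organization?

P8

P19's chain of managers is P9, P8, P21. P12's chain of managers is P8, P21. The first manager that appears in both chains is P8.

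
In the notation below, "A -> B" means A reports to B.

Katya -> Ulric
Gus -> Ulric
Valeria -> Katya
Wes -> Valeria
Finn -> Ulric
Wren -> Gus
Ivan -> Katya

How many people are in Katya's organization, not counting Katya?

Katya directly manages Valeria, Ivan. Under Valeria: Wes (1). Ivan has no reports. So Katya's organization is 2 direct reports plus everyone under them: 2 + 1 = 3.

3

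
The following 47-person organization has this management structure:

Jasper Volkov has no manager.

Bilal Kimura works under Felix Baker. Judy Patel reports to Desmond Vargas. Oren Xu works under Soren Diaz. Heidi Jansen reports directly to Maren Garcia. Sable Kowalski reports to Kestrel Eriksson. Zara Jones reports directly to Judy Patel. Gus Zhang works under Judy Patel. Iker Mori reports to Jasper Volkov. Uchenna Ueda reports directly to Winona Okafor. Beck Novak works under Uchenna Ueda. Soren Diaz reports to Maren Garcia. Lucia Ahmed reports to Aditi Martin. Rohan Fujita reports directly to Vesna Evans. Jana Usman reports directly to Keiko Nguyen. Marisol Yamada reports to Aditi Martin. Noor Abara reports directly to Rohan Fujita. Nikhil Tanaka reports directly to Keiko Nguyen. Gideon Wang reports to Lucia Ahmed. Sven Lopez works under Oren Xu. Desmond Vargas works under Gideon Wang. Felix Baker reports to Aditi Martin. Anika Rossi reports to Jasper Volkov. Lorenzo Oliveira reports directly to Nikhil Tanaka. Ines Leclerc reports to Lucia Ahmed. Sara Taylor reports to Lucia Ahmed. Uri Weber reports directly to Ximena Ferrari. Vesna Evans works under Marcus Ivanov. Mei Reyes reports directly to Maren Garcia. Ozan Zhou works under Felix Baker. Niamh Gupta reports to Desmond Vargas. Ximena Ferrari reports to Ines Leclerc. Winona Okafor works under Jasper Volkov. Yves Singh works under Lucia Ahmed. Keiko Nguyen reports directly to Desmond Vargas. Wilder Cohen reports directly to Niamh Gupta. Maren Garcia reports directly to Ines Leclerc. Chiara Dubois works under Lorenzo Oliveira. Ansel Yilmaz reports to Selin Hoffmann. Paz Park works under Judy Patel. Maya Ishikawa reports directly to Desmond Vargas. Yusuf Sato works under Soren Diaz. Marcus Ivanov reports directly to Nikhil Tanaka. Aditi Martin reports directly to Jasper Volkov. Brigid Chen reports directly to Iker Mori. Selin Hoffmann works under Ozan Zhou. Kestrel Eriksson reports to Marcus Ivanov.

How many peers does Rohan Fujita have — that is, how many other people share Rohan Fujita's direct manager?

0

Rohan Fujita reports to Vesna Evans, and Vesna Evans has no other direct reports. Rohan Fujita has 0 peers.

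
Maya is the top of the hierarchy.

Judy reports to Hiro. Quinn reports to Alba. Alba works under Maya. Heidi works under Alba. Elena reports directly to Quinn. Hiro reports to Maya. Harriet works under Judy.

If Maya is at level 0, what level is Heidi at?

Chain from Heidi up to Maya: Heidi → Alba → Maya. That is 2 steps up, so Heidi is 2 levels below Maya.

2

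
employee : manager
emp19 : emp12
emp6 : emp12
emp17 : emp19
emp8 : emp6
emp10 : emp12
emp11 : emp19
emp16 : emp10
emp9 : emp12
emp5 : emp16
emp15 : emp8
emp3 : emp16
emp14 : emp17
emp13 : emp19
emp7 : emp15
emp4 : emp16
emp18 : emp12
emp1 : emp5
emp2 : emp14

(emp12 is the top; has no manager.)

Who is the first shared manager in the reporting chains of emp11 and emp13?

emp11's chain of managers is emp19, emp12. emp13's chain of managers is emp19, emp12. The first manager that appears in both chains is emp19.

emp19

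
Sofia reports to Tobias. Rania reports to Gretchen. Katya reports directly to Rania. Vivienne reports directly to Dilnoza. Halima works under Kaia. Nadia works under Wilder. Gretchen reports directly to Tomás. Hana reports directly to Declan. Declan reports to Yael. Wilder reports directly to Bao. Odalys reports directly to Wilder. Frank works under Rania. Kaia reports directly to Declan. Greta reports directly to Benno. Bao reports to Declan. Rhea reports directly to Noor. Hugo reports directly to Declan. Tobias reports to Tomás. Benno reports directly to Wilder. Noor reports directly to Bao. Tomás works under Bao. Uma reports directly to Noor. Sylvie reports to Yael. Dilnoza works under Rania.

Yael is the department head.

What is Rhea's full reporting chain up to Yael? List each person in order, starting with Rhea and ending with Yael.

Rhea reports to Noor. Noor reports to Bao. Bao reports to Declan. Declan reports to Yael. Yael is at the top.

Rhea -> Noor -> Bao -> Declan -> Yael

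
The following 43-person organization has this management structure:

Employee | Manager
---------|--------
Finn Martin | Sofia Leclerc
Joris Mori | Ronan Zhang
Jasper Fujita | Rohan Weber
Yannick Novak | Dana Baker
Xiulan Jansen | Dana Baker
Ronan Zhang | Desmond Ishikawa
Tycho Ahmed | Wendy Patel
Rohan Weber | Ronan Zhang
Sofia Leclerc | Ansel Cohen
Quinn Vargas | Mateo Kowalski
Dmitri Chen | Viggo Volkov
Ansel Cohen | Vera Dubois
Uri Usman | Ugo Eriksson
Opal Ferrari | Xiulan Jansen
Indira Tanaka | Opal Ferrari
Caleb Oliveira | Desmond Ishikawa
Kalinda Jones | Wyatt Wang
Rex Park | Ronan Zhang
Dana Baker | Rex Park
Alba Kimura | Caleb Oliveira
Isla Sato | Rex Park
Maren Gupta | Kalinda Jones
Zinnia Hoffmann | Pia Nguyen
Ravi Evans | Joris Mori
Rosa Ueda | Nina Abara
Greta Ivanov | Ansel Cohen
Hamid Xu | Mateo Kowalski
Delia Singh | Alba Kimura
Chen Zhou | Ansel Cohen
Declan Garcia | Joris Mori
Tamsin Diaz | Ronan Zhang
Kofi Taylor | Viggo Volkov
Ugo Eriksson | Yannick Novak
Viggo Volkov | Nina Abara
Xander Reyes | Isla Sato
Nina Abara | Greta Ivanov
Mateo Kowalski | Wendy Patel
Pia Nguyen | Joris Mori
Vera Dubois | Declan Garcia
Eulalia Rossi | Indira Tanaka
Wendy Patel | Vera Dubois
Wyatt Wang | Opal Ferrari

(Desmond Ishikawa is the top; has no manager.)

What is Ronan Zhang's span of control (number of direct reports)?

Ronan Zhang directly manages Joris Mori, Rex Park, Rohan Weber, Tamsin Diaz. That is 4 direct reports.

4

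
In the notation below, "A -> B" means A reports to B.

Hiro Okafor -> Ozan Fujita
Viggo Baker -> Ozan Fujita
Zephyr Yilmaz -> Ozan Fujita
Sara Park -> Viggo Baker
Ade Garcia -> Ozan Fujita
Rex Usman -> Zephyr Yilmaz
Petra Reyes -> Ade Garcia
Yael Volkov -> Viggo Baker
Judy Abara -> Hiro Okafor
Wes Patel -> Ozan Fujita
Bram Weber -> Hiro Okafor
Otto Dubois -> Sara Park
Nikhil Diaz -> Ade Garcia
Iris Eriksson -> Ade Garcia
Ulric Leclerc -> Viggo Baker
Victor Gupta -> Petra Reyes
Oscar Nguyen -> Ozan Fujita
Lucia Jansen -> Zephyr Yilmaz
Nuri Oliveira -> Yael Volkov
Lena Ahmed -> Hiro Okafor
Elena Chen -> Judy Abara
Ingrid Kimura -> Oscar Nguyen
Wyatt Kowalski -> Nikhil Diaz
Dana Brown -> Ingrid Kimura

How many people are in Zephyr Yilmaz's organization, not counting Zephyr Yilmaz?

2

Zephyr Yilmaz directly manages Rex Usman, Lucia Jansen. Rex Usman has no reports. Lucia Jansen has no reports. So Zephyr Yilmaz's organization is 2 direct reports plus everyone under them: 1 + 1 = 2.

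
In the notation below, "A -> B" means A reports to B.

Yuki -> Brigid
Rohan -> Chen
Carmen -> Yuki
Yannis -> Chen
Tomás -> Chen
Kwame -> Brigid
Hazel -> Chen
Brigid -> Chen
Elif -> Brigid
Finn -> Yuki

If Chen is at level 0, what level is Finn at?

3

Chain from Finn up to Chen: Finn → Yuki → Brigid → Chen. That is 3 steps up, so Finn is 3 levels below Chen.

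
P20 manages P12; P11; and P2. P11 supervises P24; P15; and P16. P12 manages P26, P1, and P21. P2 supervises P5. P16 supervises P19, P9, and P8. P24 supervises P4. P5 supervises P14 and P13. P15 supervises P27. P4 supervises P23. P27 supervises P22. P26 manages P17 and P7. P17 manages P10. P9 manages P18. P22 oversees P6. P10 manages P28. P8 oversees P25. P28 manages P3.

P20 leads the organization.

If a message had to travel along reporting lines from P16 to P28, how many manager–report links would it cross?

7

P16 is 2 levels below P20, and P28 is 5 levels below P20 (their lowest common manager). The shortest path runs up from P16 to P20 and back down to P28: 2 + 5 = 7 links.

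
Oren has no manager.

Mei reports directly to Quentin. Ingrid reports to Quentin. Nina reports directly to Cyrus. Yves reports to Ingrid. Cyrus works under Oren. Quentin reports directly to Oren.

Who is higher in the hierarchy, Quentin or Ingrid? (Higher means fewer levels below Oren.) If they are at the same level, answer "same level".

Quentin

Quentin is 1 level below Oren; Ingrid is 2. Quentin is higher.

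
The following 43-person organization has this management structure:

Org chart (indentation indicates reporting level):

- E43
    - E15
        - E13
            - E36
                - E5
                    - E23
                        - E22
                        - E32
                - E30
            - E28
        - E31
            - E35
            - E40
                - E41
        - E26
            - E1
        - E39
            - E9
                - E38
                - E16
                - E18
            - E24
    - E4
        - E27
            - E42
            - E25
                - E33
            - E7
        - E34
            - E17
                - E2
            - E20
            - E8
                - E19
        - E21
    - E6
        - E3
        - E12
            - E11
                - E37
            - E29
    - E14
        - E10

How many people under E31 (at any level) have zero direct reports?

The people in E31's organization with no one reporting to them are E41, E35. That is 2.

2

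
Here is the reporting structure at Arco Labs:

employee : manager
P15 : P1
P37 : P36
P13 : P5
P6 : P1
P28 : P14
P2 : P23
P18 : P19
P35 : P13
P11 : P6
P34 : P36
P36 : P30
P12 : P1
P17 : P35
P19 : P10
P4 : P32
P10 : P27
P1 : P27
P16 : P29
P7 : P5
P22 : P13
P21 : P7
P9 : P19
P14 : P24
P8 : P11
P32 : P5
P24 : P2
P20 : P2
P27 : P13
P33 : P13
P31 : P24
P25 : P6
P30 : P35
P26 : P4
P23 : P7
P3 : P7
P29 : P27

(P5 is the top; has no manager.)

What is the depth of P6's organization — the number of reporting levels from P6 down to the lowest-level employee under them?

2

The longest chain under P6 runs P6 → P11 → P8, which is 2 levels below P6.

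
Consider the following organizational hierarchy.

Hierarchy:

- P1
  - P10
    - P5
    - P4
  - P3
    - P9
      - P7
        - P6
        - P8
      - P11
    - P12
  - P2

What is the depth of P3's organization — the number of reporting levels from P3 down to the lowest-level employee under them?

3

The longest chain under P3 runs P3 → P9 → P7 → P8, which is 3 levels below P3.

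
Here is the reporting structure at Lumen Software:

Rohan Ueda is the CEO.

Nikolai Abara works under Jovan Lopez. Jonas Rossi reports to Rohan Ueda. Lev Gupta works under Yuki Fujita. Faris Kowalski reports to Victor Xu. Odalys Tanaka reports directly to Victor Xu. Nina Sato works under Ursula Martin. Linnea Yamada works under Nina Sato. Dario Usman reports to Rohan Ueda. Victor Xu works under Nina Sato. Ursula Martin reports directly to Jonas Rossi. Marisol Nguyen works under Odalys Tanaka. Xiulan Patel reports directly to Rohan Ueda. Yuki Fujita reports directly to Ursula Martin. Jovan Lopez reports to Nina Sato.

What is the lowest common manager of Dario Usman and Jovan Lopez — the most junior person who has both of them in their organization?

Dario Usman's chain of managers is Rohan Ueda. Jovan Lopez's chain of managers is Nina Sato, Ursula Martin, Jonas Rossi, Rohan Ueda. The first manager that appears in both chains is Rohan Ueda.

Rohan Ueda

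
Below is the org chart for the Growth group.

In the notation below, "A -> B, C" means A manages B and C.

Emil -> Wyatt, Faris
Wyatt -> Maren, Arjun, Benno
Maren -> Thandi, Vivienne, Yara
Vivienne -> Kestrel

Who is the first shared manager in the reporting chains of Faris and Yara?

Emil

Faris's chain of managers is Emil. Yara's chain of managers is Maren, Wyatt, Emil. The first manager that appears in both chains is Emil.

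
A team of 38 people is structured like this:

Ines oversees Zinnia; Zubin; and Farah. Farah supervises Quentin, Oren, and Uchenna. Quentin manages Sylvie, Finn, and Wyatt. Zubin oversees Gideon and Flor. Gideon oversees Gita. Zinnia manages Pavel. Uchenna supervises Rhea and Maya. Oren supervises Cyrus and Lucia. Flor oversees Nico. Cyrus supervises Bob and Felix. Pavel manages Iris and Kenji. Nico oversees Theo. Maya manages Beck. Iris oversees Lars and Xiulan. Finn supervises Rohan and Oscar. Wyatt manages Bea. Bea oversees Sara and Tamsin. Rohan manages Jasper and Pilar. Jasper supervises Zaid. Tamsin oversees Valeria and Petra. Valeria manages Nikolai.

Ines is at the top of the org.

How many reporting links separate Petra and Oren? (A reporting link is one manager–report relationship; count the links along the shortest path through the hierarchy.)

6

Petra is 5 levels below Farah, and Oren is 1 level below Farah (their lowest common manager). The shortest path runs up from Petra to Farah and back down to Oren: 5 + 1 = 6 links.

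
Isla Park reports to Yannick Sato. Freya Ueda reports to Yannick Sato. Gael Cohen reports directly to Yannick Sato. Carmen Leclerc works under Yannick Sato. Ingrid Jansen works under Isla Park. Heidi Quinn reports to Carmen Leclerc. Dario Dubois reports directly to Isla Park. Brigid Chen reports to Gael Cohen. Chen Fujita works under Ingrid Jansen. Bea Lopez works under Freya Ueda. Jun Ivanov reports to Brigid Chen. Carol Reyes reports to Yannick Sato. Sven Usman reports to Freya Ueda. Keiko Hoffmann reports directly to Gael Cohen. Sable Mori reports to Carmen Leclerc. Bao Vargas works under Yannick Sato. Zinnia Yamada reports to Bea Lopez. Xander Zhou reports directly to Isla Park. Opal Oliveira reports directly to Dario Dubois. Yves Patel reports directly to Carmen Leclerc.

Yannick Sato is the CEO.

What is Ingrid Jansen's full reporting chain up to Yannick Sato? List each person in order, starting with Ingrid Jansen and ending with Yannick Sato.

Ingrid Jansen reports to Isla Park. Isla Park reports to Yannick Sato. Yannick Sato is at the top.

Ingrid Jansen -> Isla Park -> Yannick Sato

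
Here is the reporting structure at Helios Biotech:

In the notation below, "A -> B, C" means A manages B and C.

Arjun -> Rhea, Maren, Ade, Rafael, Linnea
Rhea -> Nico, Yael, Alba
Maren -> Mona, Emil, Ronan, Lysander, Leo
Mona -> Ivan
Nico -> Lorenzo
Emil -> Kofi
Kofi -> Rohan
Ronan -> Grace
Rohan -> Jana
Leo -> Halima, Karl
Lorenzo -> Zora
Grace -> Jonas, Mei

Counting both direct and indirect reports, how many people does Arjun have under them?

Arjun directly manages Rhea, Maren, Ade, Rafael, Linnea. Under Rhea: Alba, Yael, Nico, Lorenzo, Zora (5). Under Maren: Leo, Karl, Halima, Lysander, Ronan, Grace, Mei, Jonas, Emil, Kofi, Rohan, Jana, Mona, Ivan (14). Ade has no reports. Rafael has no reports. Linnea has no reports. So Arjun's organization is 5 direct reports plus everyone under them: 6 + 15 + 1 + 1 + 1 = 24.

24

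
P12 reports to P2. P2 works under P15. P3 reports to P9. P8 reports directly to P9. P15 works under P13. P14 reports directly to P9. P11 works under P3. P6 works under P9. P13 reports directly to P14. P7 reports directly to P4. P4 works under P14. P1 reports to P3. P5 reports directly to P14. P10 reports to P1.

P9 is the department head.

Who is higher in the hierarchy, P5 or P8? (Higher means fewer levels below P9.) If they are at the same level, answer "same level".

P8

P5 is 2 levels below P9; P8 is 1. P8 is higher.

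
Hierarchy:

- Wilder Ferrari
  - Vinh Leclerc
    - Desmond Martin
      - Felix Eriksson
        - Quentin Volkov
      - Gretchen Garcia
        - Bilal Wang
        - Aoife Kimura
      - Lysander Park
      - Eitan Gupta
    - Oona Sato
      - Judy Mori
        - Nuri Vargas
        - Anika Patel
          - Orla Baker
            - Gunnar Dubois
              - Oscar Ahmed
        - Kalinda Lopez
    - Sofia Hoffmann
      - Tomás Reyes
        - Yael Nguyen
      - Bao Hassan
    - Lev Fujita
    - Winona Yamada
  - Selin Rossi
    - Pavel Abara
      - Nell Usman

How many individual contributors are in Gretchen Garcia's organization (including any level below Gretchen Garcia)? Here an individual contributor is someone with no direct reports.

2

The people in Gretchen Garcia's organization with no one reporting to them are Aoife Kimura, Bilal Wang. That is 2.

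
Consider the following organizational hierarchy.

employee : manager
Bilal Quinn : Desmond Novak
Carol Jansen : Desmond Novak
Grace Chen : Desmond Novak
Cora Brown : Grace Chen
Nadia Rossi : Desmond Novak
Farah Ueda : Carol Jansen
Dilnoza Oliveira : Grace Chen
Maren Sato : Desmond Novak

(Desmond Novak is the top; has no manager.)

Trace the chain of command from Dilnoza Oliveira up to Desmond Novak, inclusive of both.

Dilnoza Oliveira -> Grace Chen -> Desmond Novak

Dilnoza Oliveira reports to Grace Chen. Grace Chen reports to Desmond Novak. Desmond Novak is at the top.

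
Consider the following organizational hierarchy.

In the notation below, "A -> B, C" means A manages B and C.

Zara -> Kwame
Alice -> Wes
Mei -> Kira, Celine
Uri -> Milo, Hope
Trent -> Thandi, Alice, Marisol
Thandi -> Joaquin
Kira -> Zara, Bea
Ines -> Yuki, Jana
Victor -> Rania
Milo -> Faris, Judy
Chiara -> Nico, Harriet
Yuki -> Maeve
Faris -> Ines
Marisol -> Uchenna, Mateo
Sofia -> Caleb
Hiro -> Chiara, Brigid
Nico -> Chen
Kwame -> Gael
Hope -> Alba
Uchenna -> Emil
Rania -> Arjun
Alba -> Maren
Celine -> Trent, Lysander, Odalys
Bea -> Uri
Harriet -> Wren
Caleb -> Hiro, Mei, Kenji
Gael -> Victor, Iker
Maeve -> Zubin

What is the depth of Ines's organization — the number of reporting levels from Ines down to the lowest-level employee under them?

3

The longest chain under Ines runs Ines → Yuki → Maeve → Zubin, which is 3 levels below Ines.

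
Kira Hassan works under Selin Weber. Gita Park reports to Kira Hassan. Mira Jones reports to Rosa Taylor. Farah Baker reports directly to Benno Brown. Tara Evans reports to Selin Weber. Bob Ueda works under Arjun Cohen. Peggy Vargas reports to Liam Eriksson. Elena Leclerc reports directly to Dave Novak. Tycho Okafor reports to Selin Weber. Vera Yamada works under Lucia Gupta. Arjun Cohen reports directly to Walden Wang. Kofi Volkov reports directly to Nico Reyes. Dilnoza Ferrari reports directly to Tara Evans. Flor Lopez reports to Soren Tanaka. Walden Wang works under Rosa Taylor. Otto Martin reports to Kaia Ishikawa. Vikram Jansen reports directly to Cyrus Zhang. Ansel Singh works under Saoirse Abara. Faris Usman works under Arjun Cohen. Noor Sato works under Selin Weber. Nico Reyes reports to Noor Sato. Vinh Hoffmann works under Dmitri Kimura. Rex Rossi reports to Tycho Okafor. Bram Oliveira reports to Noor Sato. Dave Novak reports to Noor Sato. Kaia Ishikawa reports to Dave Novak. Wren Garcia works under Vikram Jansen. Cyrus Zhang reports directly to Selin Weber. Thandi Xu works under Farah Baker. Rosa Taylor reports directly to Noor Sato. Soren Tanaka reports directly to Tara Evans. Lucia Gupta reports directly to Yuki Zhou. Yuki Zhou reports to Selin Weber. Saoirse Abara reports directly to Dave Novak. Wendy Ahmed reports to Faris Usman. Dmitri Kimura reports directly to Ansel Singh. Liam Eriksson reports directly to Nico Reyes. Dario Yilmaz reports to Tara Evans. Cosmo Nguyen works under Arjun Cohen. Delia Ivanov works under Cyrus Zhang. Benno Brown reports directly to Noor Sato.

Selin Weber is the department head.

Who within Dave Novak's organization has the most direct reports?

Dave Novak

Direct-report counts within Dave Novak's organization: Dave Novak has 3; Kaia Ishikawa has 1; Saoirse Abara has 1; Ansel Singh has 1; Dmitri Kimura has 1. The largest is 3, held by Dave Novak.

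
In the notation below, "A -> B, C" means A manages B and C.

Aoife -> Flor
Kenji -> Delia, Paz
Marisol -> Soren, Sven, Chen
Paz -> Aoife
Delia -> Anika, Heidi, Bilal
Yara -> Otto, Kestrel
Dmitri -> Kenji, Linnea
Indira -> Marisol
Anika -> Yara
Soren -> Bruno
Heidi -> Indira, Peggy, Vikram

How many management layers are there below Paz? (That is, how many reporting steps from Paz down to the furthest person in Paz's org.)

2

The longest chain under Paz runs Paz → Aoife → Flor, which is 2 levels below Paz.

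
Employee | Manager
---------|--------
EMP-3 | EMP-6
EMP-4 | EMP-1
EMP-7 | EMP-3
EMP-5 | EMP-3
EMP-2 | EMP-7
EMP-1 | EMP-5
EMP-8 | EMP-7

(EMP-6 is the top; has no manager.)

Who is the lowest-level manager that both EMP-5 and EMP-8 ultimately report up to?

EMP-5's chain of managers is EMP-3, EMP-6. EMP-8's chain of managers is EMP-7, EMP-3, EMP-6. The first manager that appears in both chains is EMP-3.

EMP-3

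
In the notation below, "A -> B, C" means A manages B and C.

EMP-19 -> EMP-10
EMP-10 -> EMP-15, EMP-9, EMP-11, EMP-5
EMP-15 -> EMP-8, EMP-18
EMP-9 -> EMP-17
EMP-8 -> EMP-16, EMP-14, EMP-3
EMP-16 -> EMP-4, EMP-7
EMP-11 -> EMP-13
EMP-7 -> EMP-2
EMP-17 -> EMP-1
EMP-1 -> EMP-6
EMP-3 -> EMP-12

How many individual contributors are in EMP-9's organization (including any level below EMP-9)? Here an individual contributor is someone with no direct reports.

The only person in EMP-9's organization with no one reporting to them is EMP-6. That is 1.

1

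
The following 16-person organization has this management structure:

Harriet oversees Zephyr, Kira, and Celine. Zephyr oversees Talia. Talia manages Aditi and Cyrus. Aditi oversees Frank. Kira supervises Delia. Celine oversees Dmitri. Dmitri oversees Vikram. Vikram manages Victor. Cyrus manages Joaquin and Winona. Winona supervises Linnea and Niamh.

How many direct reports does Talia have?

Talia directly manages Aditi, Cyrus. That is 2 direct reports.

2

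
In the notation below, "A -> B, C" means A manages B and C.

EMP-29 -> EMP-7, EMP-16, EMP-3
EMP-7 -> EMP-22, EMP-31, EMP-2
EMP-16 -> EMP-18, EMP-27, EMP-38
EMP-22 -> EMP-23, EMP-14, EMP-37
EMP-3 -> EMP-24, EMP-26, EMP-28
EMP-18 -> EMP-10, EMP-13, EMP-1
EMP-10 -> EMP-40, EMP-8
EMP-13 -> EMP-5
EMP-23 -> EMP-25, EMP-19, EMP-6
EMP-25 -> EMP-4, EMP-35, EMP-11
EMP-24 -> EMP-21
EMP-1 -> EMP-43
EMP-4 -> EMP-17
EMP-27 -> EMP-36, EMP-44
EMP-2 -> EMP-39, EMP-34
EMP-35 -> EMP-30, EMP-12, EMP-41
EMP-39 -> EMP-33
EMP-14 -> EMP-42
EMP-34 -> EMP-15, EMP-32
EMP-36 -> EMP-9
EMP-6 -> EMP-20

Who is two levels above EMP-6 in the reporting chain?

EMP-22

EMP-6 reports to EMP-23, and EMP-23 reports to EMP-22. So EMP-6's skip-level manager is EMP-22.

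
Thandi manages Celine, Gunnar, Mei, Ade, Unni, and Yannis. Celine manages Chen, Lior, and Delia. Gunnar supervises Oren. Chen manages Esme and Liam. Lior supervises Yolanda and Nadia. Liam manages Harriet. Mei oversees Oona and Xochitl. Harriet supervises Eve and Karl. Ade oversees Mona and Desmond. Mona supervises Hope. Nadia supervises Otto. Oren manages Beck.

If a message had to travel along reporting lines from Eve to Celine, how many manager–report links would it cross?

Eve is in Celine's organization: the chain from Eve up to Celine is Eve → Harriet → Liam → Chen → Celine, which is 4 links.

4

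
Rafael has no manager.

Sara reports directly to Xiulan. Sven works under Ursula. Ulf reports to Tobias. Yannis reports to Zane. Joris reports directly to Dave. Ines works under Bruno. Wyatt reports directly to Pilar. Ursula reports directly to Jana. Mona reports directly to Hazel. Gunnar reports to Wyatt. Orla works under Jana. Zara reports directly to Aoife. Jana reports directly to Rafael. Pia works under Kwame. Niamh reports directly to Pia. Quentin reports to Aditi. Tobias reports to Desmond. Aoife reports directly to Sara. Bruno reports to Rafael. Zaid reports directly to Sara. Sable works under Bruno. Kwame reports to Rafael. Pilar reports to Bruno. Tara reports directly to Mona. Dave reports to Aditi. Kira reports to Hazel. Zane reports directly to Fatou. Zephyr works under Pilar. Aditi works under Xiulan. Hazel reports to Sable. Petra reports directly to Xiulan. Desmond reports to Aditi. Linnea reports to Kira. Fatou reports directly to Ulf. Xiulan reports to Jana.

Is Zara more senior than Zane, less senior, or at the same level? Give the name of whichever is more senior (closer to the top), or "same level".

Zara is 5 levels below Rafael; Zane is 8. Zara is higher.

Zara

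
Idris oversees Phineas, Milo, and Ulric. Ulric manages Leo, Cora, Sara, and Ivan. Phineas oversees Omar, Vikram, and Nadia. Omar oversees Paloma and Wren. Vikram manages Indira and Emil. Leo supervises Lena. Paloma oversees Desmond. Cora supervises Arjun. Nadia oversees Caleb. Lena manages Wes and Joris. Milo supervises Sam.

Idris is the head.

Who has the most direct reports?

Ulric

Direct-report counts: Idris has 3; Milo has 1; Phineas has 3; Nadia has 1; Vikram has 2; Omar has 2; Paloma has 1; Ulric has 4; Cora has 1; Leo has 1; Lena has 2. The largest is 4, held by Ulric.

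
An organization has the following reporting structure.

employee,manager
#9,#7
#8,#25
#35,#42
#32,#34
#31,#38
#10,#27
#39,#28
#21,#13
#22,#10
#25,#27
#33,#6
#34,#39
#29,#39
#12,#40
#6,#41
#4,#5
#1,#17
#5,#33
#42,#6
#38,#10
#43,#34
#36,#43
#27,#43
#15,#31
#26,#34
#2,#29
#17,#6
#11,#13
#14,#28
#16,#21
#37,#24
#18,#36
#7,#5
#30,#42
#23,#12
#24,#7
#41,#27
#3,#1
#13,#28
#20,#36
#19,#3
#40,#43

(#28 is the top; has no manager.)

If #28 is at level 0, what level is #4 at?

9

Chain from #4 up to #28: #4 → #5 → #33 → #6 → #41 → #27 → #43 → #34 → #39 → #28. That is 9 steps up, so #4 is 9 levels below #28.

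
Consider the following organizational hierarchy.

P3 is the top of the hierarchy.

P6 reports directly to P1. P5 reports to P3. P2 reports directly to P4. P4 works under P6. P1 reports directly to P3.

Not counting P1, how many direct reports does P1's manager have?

P1 reports to P3. P3's other direct reports are P5 — 1 peer.

1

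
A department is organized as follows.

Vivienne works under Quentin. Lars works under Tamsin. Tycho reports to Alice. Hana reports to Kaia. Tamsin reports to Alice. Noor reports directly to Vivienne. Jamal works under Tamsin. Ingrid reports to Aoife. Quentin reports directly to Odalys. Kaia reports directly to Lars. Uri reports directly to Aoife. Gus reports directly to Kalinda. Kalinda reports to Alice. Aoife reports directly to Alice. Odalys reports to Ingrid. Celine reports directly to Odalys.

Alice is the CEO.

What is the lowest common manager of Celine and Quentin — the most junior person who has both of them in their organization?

Odalys

Celine's chain of managers is Odalys, Ingrid, Aoife, Alice. Quentin's chain of managers is Odalys, Ingrid, Aoife, Alice. The first manager that appears in both chains is Odalys.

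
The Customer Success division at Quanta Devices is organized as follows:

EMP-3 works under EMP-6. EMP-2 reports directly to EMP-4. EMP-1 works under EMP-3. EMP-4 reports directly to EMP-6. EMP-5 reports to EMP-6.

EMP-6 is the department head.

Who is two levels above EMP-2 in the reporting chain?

EMP-2 reports to EMP-4, and EMP-4 reports to EMP-6. So EMP-2's skip-level manager is EMP-6.

EMP-6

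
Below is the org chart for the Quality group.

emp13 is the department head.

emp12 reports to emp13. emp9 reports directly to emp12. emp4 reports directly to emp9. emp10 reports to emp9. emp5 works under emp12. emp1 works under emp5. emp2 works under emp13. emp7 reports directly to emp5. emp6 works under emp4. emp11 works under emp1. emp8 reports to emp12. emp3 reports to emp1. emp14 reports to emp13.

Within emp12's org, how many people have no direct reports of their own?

The people in emp12's organization with no one reporting to them are emp8, emp7, emp3, emp11, emp10, emp6. That is 6.

6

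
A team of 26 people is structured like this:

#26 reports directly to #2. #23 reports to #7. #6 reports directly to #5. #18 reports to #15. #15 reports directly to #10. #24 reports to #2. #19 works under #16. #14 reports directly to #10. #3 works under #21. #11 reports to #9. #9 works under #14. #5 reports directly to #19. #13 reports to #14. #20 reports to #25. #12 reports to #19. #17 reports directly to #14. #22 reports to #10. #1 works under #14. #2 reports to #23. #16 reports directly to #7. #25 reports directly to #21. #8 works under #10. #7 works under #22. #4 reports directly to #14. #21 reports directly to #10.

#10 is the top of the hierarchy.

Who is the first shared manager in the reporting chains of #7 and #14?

#7's chain of managers is #22, #10. #14's chain of managers is #10. The first manager that appears in both chains is #10.

#10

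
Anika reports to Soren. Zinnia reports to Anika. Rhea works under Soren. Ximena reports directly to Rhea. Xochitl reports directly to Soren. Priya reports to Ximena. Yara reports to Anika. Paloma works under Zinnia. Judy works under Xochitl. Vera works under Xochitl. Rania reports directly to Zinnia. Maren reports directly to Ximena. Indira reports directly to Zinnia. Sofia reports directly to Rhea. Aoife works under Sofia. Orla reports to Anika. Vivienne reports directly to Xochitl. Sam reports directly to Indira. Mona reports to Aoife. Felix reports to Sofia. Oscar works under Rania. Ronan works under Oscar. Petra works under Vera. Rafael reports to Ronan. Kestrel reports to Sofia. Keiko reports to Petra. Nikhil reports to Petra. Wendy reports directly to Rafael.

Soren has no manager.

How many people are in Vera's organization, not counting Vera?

Vera directly manages Petra. Under Petra: Nikhil, Keiko (2). That's 3 in total.

3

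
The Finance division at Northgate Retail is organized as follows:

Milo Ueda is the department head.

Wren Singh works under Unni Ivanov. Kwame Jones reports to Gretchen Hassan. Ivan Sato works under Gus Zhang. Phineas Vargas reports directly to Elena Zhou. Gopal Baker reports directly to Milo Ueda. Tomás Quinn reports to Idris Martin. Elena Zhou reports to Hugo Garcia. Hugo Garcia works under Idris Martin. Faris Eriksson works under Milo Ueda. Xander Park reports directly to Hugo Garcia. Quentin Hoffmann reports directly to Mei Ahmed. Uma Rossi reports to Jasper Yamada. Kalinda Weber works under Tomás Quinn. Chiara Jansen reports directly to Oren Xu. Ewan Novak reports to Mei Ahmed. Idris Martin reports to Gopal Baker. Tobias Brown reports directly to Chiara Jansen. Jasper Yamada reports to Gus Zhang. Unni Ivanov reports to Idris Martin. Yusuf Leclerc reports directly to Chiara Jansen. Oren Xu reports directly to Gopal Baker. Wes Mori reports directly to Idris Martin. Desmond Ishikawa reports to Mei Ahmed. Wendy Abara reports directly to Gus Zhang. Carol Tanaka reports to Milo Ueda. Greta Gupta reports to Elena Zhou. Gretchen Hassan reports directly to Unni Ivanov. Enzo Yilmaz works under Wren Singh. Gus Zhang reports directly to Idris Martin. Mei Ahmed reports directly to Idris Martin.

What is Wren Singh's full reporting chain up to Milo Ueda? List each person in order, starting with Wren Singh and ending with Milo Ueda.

Wren Singh -> Unni Ivanov -> Idris Martin -> Gopal Baker -> Milo Ueda

Wren Singh reports to Unni Ivanov. Unni Ivanov reports to Idris Martin. Idris Martin reports to Gopal Baker. Gopal Baker reports to Milo Ueda. Milo Ueda is at the top.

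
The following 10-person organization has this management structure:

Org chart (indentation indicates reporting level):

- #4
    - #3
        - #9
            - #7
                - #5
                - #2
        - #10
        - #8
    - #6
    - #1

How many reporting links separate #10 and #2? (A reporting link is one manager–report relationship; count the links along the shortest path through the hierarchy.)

4

#10 is 1 level below #3, and #2 is 3 levels below #3 (their lowest common manager). The shortest path runs up from #10 to #3 and back down to #2: 1 + 3 = 4 links.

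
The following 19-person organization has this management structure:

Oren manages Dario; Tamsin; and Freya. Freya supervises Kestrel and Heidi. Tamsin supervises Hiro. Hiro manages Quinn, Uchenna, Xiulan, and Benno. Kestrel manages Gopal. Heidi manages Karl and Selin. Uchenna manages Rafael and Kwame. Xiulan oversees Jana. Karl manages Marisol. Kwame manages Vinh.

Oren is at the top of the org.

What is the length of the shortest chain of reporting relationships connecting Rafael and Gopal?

Rafael is 4 levels below Oren, and Gopal is 3 levels below Oren (their lowest common manager). The shortest path runs up from Rafael to Oren and back down to Gopal: 4 + 3 = 7 links.

7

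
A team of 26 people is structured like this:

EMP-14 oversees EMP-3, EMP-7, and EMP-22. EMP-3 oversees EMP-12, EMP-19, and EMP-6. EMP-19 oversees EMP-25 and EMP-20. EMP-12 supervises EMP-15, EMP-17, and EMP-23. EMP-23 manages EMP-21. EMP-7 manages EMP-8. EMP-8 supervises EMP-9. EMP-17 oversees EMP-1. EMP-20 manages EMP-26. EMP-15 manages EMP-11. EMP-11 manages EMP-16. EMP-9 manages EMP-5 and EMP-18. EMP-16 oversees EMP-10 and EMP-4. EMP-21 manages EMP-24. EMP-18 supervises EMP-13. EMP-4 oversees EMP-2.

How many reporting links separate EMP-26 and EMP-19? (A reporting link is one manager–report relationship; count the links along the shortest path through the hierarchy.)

2

EMP-26 is in EMP-19's organization: the chain from EMP-26 up to EMP-19 is EMP-26 → EMP-20 → EMP-19, which is 2 links.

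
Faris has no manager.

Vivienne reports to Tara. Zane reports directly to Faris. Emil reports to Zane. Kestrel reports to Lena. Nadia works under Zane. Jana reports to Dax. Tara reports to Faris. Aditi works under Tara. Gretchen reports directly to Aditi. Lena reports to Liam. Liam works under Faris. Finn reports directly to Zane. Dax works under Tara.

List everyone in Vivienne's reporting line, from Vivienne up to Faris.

Vivienne -> Tara -> Faris

Vivienne reports to Tara. Tara reports to Faris. Faris is at the top.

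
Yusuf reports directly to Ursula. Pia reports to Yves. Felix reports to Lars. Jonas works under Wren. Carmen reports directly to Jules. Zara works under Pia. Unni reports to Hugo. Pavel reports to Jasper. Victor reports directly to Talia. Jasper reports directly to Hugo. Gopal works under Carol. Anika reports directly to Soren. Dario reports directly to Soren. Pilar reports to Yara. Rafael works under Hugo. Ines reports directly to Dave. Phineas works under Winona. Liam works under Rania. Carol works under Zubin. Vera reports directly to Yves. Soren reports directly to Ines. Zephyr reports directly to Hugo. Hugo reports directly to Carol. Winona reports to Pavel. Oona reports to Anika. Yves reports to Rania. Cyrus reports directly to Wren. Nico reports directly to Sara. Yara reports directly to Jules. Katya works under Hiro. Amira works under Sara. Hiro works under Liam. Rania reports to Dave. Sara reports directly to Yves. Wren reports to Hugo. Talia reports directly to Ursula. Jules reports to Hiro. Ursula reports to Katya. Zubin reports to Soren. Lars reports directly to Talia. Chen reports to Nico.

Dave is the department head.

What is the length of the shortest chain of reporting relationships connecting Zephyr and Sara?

9

Zephyr is 6 levels below Dave, and Sara is 3 levels below Dave (their lowest common manager). The shortest path runs up from Zephyr to Dave and back down to Sara: 6 + 3 = 9 links.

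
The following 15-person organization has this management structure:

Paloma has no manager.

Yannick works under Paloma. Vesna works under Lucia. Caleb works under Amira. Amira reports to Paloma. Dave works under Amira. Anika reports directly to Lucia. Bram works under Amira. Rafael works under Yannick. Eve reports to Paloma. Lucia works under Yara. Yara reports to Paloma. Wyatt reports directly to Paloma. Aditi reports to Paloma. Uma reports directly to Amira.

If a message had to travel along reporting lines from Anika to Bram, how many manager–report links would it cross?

5

Anika is 3 levels below Paloma, and Bram is 2 levels below Paloma (their lowest common manager). The shortest path runs up from Anika to Paloma and back down to Bram: 3 + 2 = 5 links.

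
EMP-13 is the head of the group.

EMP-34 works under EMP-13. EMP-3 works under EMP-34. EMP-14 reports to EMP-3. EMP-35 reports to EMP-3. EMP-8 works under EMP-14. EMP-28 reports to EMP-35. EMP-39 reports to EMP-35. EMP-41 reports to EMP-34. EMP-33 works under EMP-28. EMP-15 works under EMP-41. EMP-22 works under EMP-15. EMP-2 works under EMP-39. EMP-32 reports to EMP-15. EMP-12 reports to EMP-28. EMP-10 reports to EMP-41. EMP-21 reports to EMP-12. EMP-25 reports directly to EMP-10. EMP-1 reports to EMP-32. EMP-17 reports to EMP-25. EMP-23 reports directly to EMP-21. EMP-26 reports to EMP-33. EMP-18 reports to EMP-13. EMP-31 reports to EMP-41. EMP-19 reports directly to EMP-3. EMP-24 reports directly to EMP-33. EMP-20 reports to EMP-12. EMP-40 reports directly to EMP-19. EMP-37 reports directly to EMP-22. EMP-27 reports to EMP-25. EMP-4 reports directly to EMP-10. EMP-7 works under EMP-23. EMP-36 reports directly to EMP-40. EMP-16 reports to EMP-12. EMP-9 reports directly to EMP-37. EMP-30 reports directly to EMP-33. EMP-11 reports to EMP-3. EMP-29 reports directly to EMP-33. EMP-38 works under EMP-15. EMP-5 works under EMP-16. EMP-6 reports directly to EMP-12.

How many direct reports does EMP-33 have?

EMP-33 directly manages EMP-26, EMP-24, EMP-30, EMP-29. That is 4 direct reports.

4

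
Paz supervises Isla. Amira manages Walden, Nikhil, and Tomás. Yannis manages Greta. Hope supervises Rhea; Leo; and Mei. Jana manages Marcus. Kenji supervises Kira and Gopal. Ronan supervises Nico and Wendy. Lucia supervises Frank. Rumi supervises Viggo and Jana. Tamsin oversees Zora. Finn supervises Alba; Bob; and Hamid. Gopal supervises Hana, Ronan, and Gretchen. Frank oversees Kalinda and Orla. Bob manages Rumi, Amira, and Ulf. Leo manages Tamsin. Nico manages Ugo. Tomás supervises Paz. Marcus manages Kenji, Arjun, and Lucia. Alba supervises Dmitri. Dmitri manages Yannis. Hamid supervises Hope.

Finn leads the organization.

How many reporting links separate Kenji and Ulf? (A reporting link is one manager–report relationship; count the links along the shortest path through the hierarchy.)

5

Kenji is 4 levels below Bob, and Ulf is 1 level below Bob (their lowest common manager). The shortest path runs up from Kenji to Bob and back down to Ulf: 4 + 1 = 5 links.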